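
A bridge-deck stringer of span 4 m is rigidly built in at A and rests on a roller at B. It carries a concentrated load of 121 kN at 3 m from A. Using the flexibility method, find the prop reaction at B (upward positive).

Take the reaction at B as the redundant and release it; the primary structure is a cantilever fixed at A.
Deflection at B on the released cantilever, summing each load's contribution:
  point load 121 at a = 3: Pa²(3L − a)/(6EI) = 1634/EI
Flexibility coefficient — unit upward force at B: δ_{BB} = L³/(3EI) = 21.33/EI.
The prop prevents deflection at B: R_B = δ_0/δ_{BB} = 1634/21.33 = 76.57 kN.

R_B = 76.57 kN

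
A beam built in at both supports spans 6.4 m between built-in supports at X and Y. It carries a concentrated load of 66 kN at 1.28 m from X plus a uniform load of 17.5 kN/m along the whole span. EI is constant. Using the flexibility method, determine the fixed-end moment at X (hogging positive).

Take the two fixed-end moments M_X, M_Y as redundants; the released structure is the simple span XY.
Simple-span end rotations at X and Y under the given loads:
  at X: point load 66 at a = 1.28: Pab(L + b)/(6LEI) = 129.8/EI
  at Y: point load 66 at a = 1.28: Pab(L + a)/(6LEI) = 86.51/EI
  at X: UDL 17.5: wL³/(24EI) = 191.1/EI
  at Y: UDL 17.5: wL³/(24EI) = 191.1/EI
  θ_X0 = 320.9/EI,  θ_Y0 = 277.7/EI
Flexibility coefficients: a unit moment at one end gives L/(3EI) there and L/(6EI) at the far end, so f₁₁ = f₂₂ = 2.133/EI and f₁₂ = f₂₁ = 1.067/EI.
Compatibility — zero rotation at each built-in end:
  2.133 M_X + 1.067 M_Y = 320.9
  1.067 M_X + 2.133 M_Y = 277.7
Solving the pair gives M_X = 113.8 kN·m and M_Y = 73.25 kN·m (hogging).

M_X = 113.8 kN·m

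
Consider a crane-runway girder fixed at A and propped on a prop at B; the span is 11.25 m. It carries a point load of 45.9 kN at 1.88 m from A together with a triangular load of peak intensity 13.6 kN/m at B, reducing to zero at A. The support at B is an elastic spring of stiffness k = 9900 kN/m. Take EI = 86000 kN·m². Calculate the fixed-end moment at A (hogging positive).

Remove the prop at B; the released (primary) structure is a cantilever built in at A.
Downward deflection at the released point B due to the loads:
  point load 45.9 at a = 1.88: Pa²(3L − a)/(6EI) = 861.7/EI
  triangular load, peak 13.6 at the free end: 11w₀L⁴/(120EI) = 19969/EI
  δ_0 = 20831/EI
Tip deflection under a unit load at B: L³/(3EI) = 474.6/EI.
With EI = 86000 kN·m²: δ_0 = 0.24222 m and δ_{BB} = 0.005519 m/kN.
Compatibility — the spring shortens by R_B/k under the reaction it provides: δ_0 − R_B·δ_{BB} = R_B/k. With 1/k = 0.000101 m/kN, R_B = δ_0 / (δ_{BB} + 1/k) = 0.24222 / (0.005519 + 0.000101) = 43.1 kN.
Moment equilibrium about A: M_A = Σ(load moments about A) − R_B·L = 660 − 43.1×11.25 = 175.1 kN·m.

M_A = 175.1 kN·m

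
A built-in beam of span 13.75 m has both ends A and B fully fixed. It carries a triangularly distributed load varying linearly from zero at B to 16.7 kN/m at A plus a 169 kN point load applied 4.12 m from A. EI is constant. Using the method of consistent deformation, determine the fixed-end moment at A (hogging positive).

M_A = 499.4 kN·m

Release both end moments; the primary structure is a simply-supported span AB with redundants M_A and M_B.
Simple-span end rotations at A and B under the given loads:
  at A: triangular load, peak 16.7: w₀L³/(45EI) = 964.7/EI
  at B: triangular load, peak 16.7: 7w₀L³/(360EI) = 844.2/EI
  at A: point load 169 at a = 4.12: Pab(L + b)/(6LEI) = 1900/EI
  at B: point load 169 at a = 4.12: Pab(L + a)/(6LEI) = 1452/EI
  θ_A0 = 2865/EI,  θ_B0 = 2297/EI
Flexibility coefficients: a unit moment at one end gives L/(3EI) there and L/(6EI) at the far end, so f₁₁ = f₂₂ = 4.583/EI and f₁₂ = f₂₁ = 2.292/EI.
Compatibility — zero rotation at each built-in end:
  4.583 M_A + 2.292 M_B = 2865
  2.292 M_A + 4.583 M_B = 2297
Solving the pair gives M_A = 499.4 kN·m and M_B = 251.4 kN·m (hogging).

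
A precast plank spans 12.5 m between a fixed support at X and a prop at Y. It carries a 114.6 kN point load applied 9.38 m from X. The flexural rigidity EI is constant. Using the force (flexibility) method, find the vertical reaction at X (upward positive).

R_X = 42.02 kN

Release the roller at Y. Primary structure: cantilever fixed at X.
Free-end deflection of the primary structure under the applied loading (downward +):
  point load 114.6 at a = 9.38: Pa²(3L − a)/(6EI) = 47256/EI
Tip deflection under a unit load at Y: L³/(3EI) = 651/EI.
Compatibility at Y: δ_0 − R_Y·δ_{YY} = 0, so R_Y = 47256/651 = 72.58 kN.
Vertical equilibrium: R_X = ΣP − R_Y = 114.6 − 72.58 = 42.02 kN.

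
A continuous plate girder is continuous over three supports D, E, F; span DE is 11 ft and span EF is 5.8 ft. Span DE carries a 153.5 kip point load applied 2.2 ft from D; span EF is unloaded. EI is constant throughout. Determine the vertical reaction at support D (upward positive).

R_D = 113.2 kip

Take M_E as the redundant. Released structure: two simple spans DE and EF with a hinge at E.
Discontinuity in slope at E on the released structure — sum the simple-span end rotations:
  span DE: point load 153.5 at a = 2.2: Pab(L + a)/(6LEI) = 594.4/EI
  relative rotation θ_0 = (594.4 + 0)/EI = 594.4/EI
A unit hogging moment at E produces rotation L₁/(3EI) + L₂/(3EI) = 5.6/EI.
Slope continuity at E: θ_0 = M_E·5.6/EI, so M_E = 594.4/5.6 = 106.1 kip·ft (hogging).
Span DE, ΣM about D with M_E applied at E: R_E^{DE}·11 = 337.7 + 106.1, so R_E^{DE} = 40.35 kip and R_D = 153.5 − 40.35 = 113.2 kip.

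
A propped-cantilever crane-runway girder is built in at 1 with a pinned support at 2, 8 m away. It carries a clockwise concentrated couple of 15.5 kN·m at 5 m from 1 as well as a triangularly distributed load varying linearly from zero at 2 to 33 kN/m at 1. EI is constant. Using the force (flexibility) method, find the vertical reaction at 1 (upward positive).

R_1 = 103.1 kN

Release the roller at 2. Primary structure: cantilever fixed at 1.
Free-end deflection of the primary structure under the applied loading (downward +):
  clockwise couple 15.5 at a = 5: M₀a(2L − a)/(2EI) = 426.2/EI
  triangular load, peak 33 at the fixed end: w₀L⁴/(30EI) = 4506/EI
  δ_0 = 4932/EI
Tip deflection under a unit load at 2: L³/(3EI) = 170.7/EI.
The prop prevents deflection at 2: R_2 = δ_0/δ_{22} = 4932/170.7 = 28.9 kN.
Vertical equilibrium: R_1 = ΣP − R_2 = 132 − 28.9 = 103.1 kN.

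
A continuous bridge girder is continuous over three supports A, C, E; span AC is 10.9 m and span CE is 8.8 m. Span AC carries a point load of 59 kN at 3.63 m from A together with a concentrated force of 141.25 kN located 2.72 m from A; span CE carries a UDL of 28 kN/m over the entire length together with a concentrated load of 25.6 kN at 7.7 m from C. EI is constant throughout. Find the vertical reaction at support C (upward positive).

R_C = 238.7 kN

Release continuity at C by inserting a hinge; the redundant is the internal moment M_C. The primary structure is two simply-supported spans AC and CE.
Discontinuity in slope at C on the released structure — sum the simple-span end rotations:
  span AC: point load 59 at a = 3.63: Pab(L + a)/(6LEI) = 345.9/EI
  span AC: point load 141.25 at a = 2.72: Pab(L + a)/(6LEI) = 654.5/EI
  span CE: UDL 28: wL³/(24EI) = 795.1/EI
  span CE: point load 25.6 at a = 7.7: Pab(L + b)/(6LEI) = 40.66/EI
  relative rotation θ_0 = (1000 + 835.7)/EI = 1836/EI
A unit hogging moment at C produces rotation L₁/(3EI) + L₂/(3EI) = 6.567/EI.
Slope continuity at C: θ_0 = M_C·6.567/EI, so M_C = 1836/6.567 = 279.6 kN·m (hogging).
Span AC, ΣM about A with M_C applied at C: R_C^{AC}·10.9 = 598.4 + 279.6, so R_C^{AC} = 80.55 kN and R_A = 200.2 − 80.55 = 119.7 kN.
Span CE, ΣM about E: R_C^{CE}·8.8 = 1112 + 279.6, so R_C^{CE} = 158.2 kN and R_E = 272 − 158.2 = 113.8 kN.
R_C = 80.55 + 158.2 = 238.7 kN.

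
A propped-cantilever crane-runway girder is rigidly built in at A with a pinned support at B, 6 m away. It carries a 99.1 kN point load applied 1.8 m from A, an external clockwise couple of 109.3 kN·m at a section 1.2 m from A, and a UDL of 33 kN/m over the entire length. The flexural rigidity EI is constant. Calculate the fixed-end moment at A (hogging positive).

M_A = 304.9 kN·m

Choose R_B as the redundant. The primary structure is the cantilever fixed at A.
Downward deflection at the released point B due to the loads:
  point load 99.1 at a = 1.8: Pa²(3L − a)/(6EI) = 866.9/EI
  clockwise couple 109.3 at a = 1.2: M₀a(2L − a)/(2EI) = 708.3/EI
  UDL 33: wL⁴/(8EI) = 5346/EI
  δ_0 = 6921/EI
Flexibility coefficient — unit upward force at B: δ_{BB} = L³/(3EI) = 72/EI.
The prop prevents deflection at B: R_B = δ_0/δ_{BB} = 6921/72 = 96.13 kN.
Moment equilibrium about A: M_A = Σ(load moments about A) − R_B·L = 881.7 − 96.13×6 = 304.9 kN·m.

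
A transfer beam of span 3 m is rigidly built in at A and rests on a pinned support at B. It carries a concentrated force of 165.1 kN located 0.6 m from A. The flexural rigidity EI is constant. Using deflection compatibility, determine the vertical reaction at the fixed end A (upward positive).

Take the reaction at B as the redundant and release it; the primary structure is a cantilever fixed at A.
Free-end deflection of the primary structure under the applied loading (downward +):
  point load 165.1 at a = 0.6: Pa²(3L − a)/(6EI) = 83.21/EI
Flexibility coefficient — unit upward force at B: δ_{BB} = L³/(3EI) = 9/EI.
Compatibility at B: δ_0 − R_B·δ_{BB} = 0, so R_B = 83.21/9 = 9.246 kN.
Vertical equilibrium: R_A = ΣP − R_B = 165.1 − 9.246 = 155.9 kN.

R_A = 155.9 kN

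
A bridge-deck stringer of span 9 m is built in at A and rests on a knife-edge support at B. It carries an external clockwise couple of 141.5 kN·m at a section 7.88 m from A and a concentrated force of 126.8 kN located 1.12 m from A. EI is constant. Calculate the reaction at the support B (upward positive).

R_B = 26.04 kN

Release the roller at B. Primary structure: cantilever fixed at A.
Deflection at B on the released cantilever, summing each load's contribution:
  clockwise couple 141.5 at a = 7.88: M₀a(2L − a)/(2EI) = 5642/EI
  point load 126.8 at a = 1.12: Pa²(3L − a)/(6EI) = 686.1/EI
  δ_0 = 6328/EI
Tip deflection under a unit load at B: L³/(3EI) = 243/EI.
Compatibility at B: δ_0 − R_B·δ_{BB} = 0, so R_B = 6328/243 = 26.04 kN.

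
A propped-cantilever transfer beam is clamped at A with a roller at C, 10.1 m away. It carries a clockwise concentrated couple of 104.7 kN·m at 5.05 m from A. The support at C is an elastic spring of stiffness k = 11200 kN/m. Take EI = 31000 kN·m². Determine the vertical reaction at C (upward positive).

R_C = 11.57 kN

Remove the prop at C; the released (primary) structure is a cantilever built in at A.
Downward deflection at the released point C due to the loads:
  clockwise couple 104.7 at a = 5.05: M₀a(2L − a)/(2EI) = 4005/EI
Flexibility coefficient — unit upward force at C: δ_{CC} = L³/(3EI) = 343.4/EI.
With EI = 31000 kN·m²: δ_0 = 0.1292 m and δ_{CC} = 0.011079 m/kN.
Compatibility — the spring shortens by R_C/k under the reaction it provides: δ_0 − R_C·δ_{CC} = R_C/k. With 1/k = 0.000089 m/kN, R_C = δ_0 / (δ_{CC} + 1/k) = 0.1292 / (0.011079 + 0.000089) = 11.57 kN.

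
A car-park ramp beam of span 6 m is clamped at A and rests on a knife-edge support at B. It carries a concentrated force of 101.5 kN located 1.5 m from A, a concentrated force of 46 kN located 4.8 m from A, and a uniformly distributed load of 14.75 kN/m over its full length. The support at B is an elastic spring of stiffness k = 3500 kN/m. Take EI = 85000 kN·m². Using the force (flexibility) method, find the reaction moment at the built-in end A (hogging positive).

Release the roller at B. Primary structure: cantilever fixed at A.
Primary-structure tip deflection at B by superposition:
  point load 101.5 at a = 1.5: Pa²(3L − a)/(6EI) = 628/EI
  point load 46 at a = 4.8: Pa²(3L − a)/(6EI) = 2332/EI
  UDL 14.75: wL⁴/(8EI) = 2390/EI
  δ_0 = 5349/EI
Tip deflection under a unit load at B: L³/(3EI) = 72/EI.
With EI = 85000 kN·m²: δ_0 = 0.062932 m and δ_{BB} = 0.000847 m/kN.
Compatibility — the spring shortens by R_B/k under the reaction it provides: δ_0 − R_B·δ_{BB} = R_B/k. With 1/k = 0.000286 m/kN, R_B = δ_0 / (δ_{BB} + 1/k) = 0.062932 / (0.000847 + 0.000286) = 55.56 kN.
Moment equilibrium about A: M_A = Σ(load moments about A) − R_B·L = 638.5 − 55.56×6 = 305.2 kN·m.

M_A = 305.2 kN·m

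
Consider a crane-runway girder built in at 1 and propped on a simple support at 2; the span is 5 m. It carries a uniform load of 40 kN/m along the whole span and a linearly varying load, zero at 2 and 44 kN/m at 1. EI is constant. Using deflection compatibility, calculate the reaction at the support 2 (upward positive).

R_2 = 97 kN

Remove the prop at 2; the released (primary) structure is a cantilever built in at 1.
Downward deflection at the released point 2 due to the loads:
  UDL 40: wL⁴/(8EI) = 3125/EI
  triangular load, peak 44 at the fixed end: w₀L⁴/(30EI) = 916.7/EI
  δ_0 = 4042/EI
Flexibility coefficient — unit upward force at 2: δ_{22} = L³/(3EI) = 41.67/EI.
The prop prevents deflection at 2: R_2 = δ_0/δ_{22} = 4042/41.67 = 97 kN.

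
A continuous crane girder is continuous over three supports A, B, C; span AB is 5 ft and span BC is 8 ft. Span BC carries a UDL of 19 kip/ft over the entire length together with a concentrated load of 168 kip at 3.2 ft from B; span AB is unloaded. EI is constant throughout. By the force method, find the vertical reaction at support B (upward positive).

Take M_B as the redundant. Released structure: two simple spans AB and BC with a hinge at B.
Rotations at B on the released spans (each span's end-slope, ×1/EI):
  span BC: UDL 19: wL³/(24EI) = 405.3/EI
  span BC: point load 168 at a = 3.2: Pab(L + b)/(6LEI) = 688.1/EI
  relative rotation θ_0 = (0 + 1093)/EI = 1093/EI
A unit hogging moment at B produces rotation L₁/(3EI) + L₂/(3EI) = 4.333/EI.
Slope continuity at B: θ_0 = M_B·4.333/EI, so M_B = 1093/4.333 = 252.3 kip·ft (hogging).
Span AB, ΣM about A with M_B applied at B: R_B^{AB}·5 = 0 + 252.3, so R_B^{AB} = 50.47 kip and R_A = 0 − 50.47 = -50.47 kip.
Span BC, ΣM about C: R_B^{BC}·8 = 1414 + 252.3, so R_B^{BC} = 208.3 kip and R_C = 320 − 208.3 = 111.7 kip.
R_B = 50.47 + 208.3 = 258.8 kip.

R_B = 258.8 kip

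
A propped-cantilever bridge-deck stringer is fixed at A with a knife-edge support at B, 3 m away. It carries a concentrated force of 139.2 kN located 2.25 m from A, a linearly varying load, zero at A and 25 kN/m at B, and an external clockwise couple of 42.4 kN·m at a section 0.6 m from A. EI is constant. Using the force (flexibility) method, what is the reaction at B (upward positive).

R_B = 116.3 kN

Remove the prop at B; the released (primary) structure is a cantilever built in at A.
Downward deflection at the released point B due to the loads:
  point load 139.2 at a = 2.25: Pa²(3L − a)/(6EI) = 792.8/EI
  triangular load, peak 25 at the free end: 11w₀L⁴/(120EI) = 185.6/EI
  clockwise couple 42.4 at a = 0.6: M₀a(2L − a)/(2EI) = 68.69/EI
  δ_0 = 1047/EI
Flexibility coefficient — unit upward force at B: δ_{BB} = L³/(3EI) = 9/EI.
Compatibility at B: δ_0 − R_B·δ_{BB} = 0, so R_B = 1047/9 = 116.3 kN.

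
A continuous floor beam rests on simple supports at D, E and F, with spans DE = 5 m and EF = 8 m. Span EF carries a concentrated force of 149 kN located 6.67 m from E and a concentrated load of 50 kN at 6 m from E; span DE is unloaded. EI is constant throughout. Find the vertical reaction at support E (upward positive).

R_E = 65.92 kN

Release continuity at E by inserting a hinge; the redundant is the internal moment M_E. The primary structure is two simply-supported spans DE and EF.
Rotations at E on the released spans (each span's end-slope, ×1/EI):
  span EF: point load 149 at a = 6.67: Pab(L + b)/(6LEI) = 256.9/EI
  span EF: point load 50 at a = 6: Pab(L + b)/(6LEI) = 125/EI
  relative rotation θ_0 = (0 + 381.9)/EI = 381.9/EI
A unit hogging moment at E produces rotation L₁/(3EI) + L₂/(3EI) = 4.333/EI.
Slope continuity at E: θ_0 = M_E·4.333/EI, so M_E = 381.9/4.333 = 88.14 kN·m (hogging).
Span DE, ΣM about D with M_E applied at E: R_E^{DE}·5 = 0 + 88.14, so R_E^{DE} = 17.63 kN and R_D = 0 − 17.63 = -17.63 kN.
Span EF, ΣM about F: R_E^{EF}·8 = 298.2 + 88.14, so R_E^{EF} = 48.29 kN and R_F = 199 − 48.29 = 150.7 kN.
R_E = 17.63 + 48.29 = 65.92 kN.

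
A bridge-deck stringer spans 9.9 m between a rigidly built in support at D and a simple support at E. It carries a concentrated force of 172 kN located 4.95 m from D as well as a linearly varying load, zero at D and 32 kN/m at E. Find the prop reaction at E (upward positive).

Release the roller at E. Primary structure: cantilever fixed at D.
Free-end deflection of the primary structure under the applied loading (downward +):
  point load 172 at a = 4.95: Pa²(3L − a)/(6EI) = 17385/EI
  triangular load, peak 32 at the free end: 11w₀L⁴/(120EI) = 28177/EI
  δ_0 = 45562/EI
Flexibility coefficient — unit upward force at E: δ_{EE} = L³/(3EI) = 323.4/EI.
Compatibility at E: δ_0 − R_E·δ_{EE} = 0, so R_E = 45562/323.4 = 140.9 kN.

R_E = 140.9 kN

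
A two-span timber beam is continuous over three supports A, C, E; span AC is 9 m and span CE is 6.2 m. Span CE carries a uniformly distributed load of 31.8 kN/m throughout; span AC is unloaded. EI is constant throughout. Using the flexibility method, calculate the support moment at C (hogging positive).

Release continuity at C by inserting a hinge; the redundant is the internal moment M_C. The primary structure is two simply-supported spans AC and CE.
End slopes at the hinge C, treating each span as simply supported:
  span CE: UDL 31.8: wL³/(24EI) = 315.8/EI
  relative rotation θ_0 = (0 + 315.8)/EI = 315.8/EI
A unit hogging moment at C produces rotation L₁/(3EI) + L₂/(3EI) = 5.067/EI.
Slope continuity at C: θ_0 = M_C·5.067/EI, so M_C = 315.8/5.067 = 62.33 kN·m (hogging).

M_C = 62.33 kN·m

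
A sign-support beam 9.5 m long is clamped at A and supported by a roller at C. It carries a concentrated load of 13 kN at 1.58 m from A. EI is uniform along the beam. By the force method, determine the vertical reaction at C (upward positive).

R_C = 0.5095 kN

Release the roller at C. Primary structure: cantilever fixed at A.
Deflection at C on the released cantilever, summing each load's contribution:
  point load 13 at a = 1.58: Pa²(3L − a)/(6EI) = 145.6/EI
Tip deflection under a unit load at C: L³/(3EI) = 285.8/EI.
Compatibility at C: δ_0 − R_C·δ_{CC} = 0, so R_C = 145.6/285.8 = 0.5095 kN.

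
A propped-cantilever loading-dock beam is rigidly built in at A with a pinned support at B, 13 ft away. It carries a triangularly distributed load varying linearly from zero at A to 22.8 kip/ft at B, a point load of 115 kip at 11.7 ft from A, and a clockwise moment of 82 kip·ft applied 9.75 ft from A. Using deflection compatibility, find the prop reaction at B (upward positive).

Release the roller at B. Primary structure: cantilever fixed at A.
Downward deflection at the released point B due to the loads:
  triangular load, peak 22.8 at the free end: 11w₀L⁴/(120EI) = 59692/EI
  point load 115 at a = 11.7: Pa²(3L − a)/(6EI) = 71628/EI
  clockwise couple 82 at a = 9.75: M₀a(2L − a)/(2EI) = 6496/EI
  δ_0 = 137816/EI
Tip deflection under a unit load at B: L³/(3EI) = 732.3/EI.
The prop prevents deflection at B: R_B = δ_0/δ_{BB} = 137816/732.3 = 188.2 kip.

R_B = 188.2 kip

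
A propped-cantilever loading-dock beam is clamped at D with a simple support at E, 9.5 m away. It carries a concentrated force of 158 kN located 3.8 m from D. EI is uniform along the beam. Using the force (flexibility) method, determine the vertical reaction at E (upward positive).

R_E = 32.86 kN

Choose R_E as the redundant. The primary structure is the cantilever fixed at D.
Primary-structure tip deflection at E by superposition:
  point load 158 at a = 3.8: Pa²(3L − a)/(6EI) = 9392/EI
Flexibility coefficient — unit upward force at E: δ_{EE} = L³/(3EI) = 285.8/EI.
The prop prevents deflection at E: R_E = δ_0/δ_{EE} = 9392/285.8 = 32.86 kN.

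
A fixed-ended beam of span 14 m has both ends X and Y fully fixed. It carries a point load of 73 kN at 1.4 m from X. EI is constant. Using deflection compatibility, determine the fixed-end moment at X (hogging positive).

M_X = 82.78 kN·m

Take the two fixed-end moments M_X, M_Y as redundants; the released structure is the simple span XY.
Simple-span end rotations at X and Y under the given loads:
  at X: point load 73 at a = 1.4: Pab(L + b)/(6LEI) = 407.8/EI
  at Y: point load 73 at a = 1.4: Pab(L + a)/(6LEI) = 236.1/EI
  θ_X0 = 407.8/EI,  θ_Y0 = 236.1/EI
Flexibility coefficients: a unit moment at one end gives L/(3EI) there and L/(6EI) at the far end, so f₁₁ = f₂₂ = 4.667/EI and f₁₂ = f₂₁ = 2.333/EI.
Compatibility — zero rotation at each built-in end:
  4.667 M_X + 2.333 M_Y = 407.8
  2.333 M_X + 4.667 M_Y = 236.1
Solving the pair gives M_X = 82.78 kN·m and M_Y = 9.198 kN·m (hogging).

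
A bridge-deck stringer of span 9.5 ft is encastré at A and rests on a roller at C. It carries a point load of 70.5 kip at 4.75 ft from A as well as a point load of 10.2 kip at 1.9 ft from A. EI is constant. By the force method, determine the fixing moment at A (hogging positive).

Remove the prop at C; the released (primary) structure is a cantilever built in at A.
Primary-structure tip deflection at C by superposition:
  point load 70.5 at a = 4.75: Pa²(3L − a)/(6EI) = 6296/EI
  point load 10.2 at a = 1.9: Pa²(3L − a)/(6EI) = 163.2/EI
  δ_0 = 6460/EI
Flexibility coefficient — unit upward force at C: δ_{CC} = L³/(3EI) = 285.8/EI.
The prop prevents deflection at C: R_C = δ_0/δ_{CC} = 6460/285.8 = 22.6 kip.
Moment equilibrium about A: M_A = Σ(load moments about A) − R_C·L = 354.3 − 22.6×9.5 = 139.5 kip·ft.

M_A = 139.5 kip·ft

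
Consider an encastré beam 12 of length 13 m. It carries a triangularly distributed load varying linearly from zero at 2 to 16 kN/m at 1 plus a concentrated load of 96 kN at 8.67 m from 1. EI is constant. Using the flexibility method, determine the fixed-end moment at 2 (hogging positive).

Release both end moments; the primary structure is a simply-supported span 12 with redundants M_1 and M_2.
Simple-span end rotations at 1 and 2 under the given loads:
  at 1: triangular load, peak 16: w₀L³/(45EI) = 781.2/EI
  at 2: triangular load, peak 16: 7w₀L³/(360EI) = 683.5/EI
  at 1: point load 96 at a = 8.67: Pab(L + b)/(6LEI) = 800.7/EI
  at 2: point load 96 at a = 8.67: Pab(L + a)/(6LEI) = 1001/EI
  θ_10 = 1582/EI,  θ_20 = 1685/EI
Flexibility coefficients: a unit moment at one end gives L/(3EI) there and L/(6EI) at the far end, so f₁₁ = f₂₂ = 4.333/EI and f₁₂ = f₂₁ = 2.167/EI.
Compatibility — zero rotation at each built-in end:
  4.333 M_1 + 2.167 M_2 = 1582
  2.167 M_1 + 4.333 M_2 = 1685
Solving the pair gives M_1 = 227.5 kN·m and M_2 = 275 kN·m (hogging).

M_2 = 275 kN·m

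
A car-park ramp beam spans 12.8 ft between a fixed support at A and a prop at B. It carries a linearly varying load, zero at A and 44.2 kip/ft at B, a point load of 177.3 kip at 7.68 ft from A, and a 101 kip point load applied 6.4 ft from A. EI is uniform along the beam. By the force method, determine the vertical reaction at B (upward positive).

R_B = 263.7 kip

Remove the prop at B; the released (primary) structure is a cantilever built in at A.
Free-end deflection of the primary structure under the applied loading (downward +):
  triangular load, peak 44.2 at the free end: 11w₀L⁴/(120EI) = 108761/EI
  point load 177.3 at a = 7.68: Pa²(3L − a)/(6EI) = 53543/EI
  point load 101 at a = 6.4: Pa²(3L − a)/(6EI) = 22064/EI
  δ_0 = 184368/EI
Flexibility coefficient — unit upward force at B: δ_{BB} = L³/(3EI) = 699.1/EI.
Compatibility at B: δ_0 − R_B·δ_{BB} = 0, so R_B = 184368/699.1 = 263.7 kip.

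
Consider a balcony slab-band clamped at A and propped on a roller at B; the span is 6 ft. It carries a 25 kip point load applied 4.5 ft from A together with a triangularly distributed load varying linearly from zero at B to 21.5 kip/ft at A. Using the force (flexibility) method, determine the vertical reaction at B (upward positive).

R_B = 28.72 kip

Remove the prop at B; the released (primary) structure is a cantilever built in at A.
Primary-structure tip deflection at B by superposition:
  point load 25 at a = 4.5: Pa²(3L − a)/(6EI) = 1139/EI
  triangular load, peak 21.5 at the fixed end: w₀L⁴/(30EI) = 928.8/EI
  δ_0 = 2068/EI
Flexibility coefficient — unit upward force at B: δ_{BB} = L³/(3EI) = 72/EI.
The prop prevents deflection at B: R_B = δ_0/δ_{BB} = 2068/72 = 28.72 kip.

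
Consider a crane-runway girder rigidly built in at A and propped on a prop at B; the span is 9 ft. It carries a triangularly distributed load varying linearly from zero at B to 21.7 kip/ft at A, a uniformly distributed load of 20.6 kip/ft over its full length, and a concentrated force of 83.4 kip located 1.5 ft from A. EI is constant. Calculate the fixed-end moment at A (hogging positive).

Choose R_B as the redundant. The primary structure is the cantilever fixed at A.
Free-end deflection of the primary structure under the applied loading (downward +):
  triangular load, peak 21.7 at the fixed end: w₀L⁴/(30EI) = 4746/EI
  UDL 20.6: wL⁴/(8EI) = 16895/EI
  point load 83.4 at a = 1.5: Pa²(3L − a)/(6EI) = 797.5/EI
  δ_0 = 22438/EI
Flexibility coefficient — unit upward force at B: δ_{BB} = L³/(3EI) = 243/EI.
The prop prevents deflection at B: R_B = δ_0/δ_{BB} = 22438/243 = 92.34 kip.
Moment equilibrium about A: M_A = Σ(load moments about A) − R_B·L = 1252 − 92.34×9 = 421.3 kip·ft.

M_A = 421.3 kip·ft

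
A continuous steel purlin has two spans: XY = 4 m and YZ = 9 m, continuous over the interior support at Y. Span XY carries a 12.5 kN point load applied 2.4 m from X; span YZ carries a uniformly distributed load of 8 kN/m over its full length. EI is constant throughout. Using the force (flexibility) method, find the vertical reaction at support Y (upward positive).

Insert a hinge at Y; M_Y is the redundant, and each span becomes simply supported.
End slopes at the hinge Y, treating each span as simply supported:
  span XY: point load 12.5 at a = 2.4: Pab(L + a)/(6LEI) = 12.8/EI
  span YZ: UDL 8: wL³/(24EI) = 243/EI
  relative rotation θ_0 = (12.8 + 243)/EI = 255.8/EI
A unit hogging moment at Y produces rotation L₁/(3EI) + L₂/(3EI) = 4.333/EI.
Compatibility: M_Y·(L₁+L₂)/(3EI) = θ_0, giving M_Y = 59.03 kN·m (hogging).
Span XY, ΣM about X with M_Y applied at Y: R_Y^{XY}·4 = 30 + 59.03, so R_Y^{XY} = 22.26 kN and R_X = 12.5 − 22.26 = -9.758 kN.
Span YZ, ΣM about Z: R_Y^{YZ}·9 = 324 + 59.03, so R_Y^{YZ} = 42.56 kN and R_Z = 72 − 42.56 = 29.44 kN.
R_Y = 22.26 + 42.56 = 64.82 kN.

R_Y = 64.82 kN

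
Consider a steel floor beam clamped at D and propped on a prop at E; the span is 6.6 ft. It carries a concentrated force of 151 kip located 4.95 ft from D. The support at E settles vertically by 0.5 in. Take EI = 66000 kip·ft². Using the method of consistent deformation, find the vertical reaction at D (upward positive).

Choose R_E as the redundant. The primary structure is the cantilever fixed at D.
Deflection at E on the released cantilever, summing each load's contribution:
  point load 151 at a = 4.95: Pa²(3L − a)/(6EI) = 9157/EI
Tip deflection under a unit load at E: L³/(3EI) = 95.83/EI.
With EI = 66000 kip·ft²: δ_0 = 0.13875 ft and δ_{EE} = 0.001452 ft/kip.
Compatibility — the beam at E must follow the support down by 0.04167 ft: δ_0 − R_E·δ_{EE} = 0.04167, so R_E = (0.13875 − 0.04167)/0.001452 = 66.86 kip.
Vertical equilibrium: R_D = ΣP − R_E = 151 − 66.86 = 84.14 kip.

R_D = 84.14 kip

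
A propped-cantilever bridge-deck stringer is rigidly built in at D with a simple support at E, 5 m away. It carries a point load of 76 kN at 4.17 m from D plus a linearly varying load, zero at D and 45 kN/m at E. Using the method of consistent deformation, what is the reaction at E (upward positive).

R_E = 119.1 kN

Take the reaction at E as the redundant and release it; the primary structure is a cantilever fixed at D.
Deflection at E on the released cantilever, summing each load's contribution:
  point load 76 at a = 4.17: Pa²(3L − a)/(6EI) = 2385/EI
  triangular load, peak 45 at the free end: 11w₀L⁴/(120EI) = 2578/EI
  δ_0 = 4964/EI
Tip deflection under a unit load at E: L³/(3EI) = 41.67/EI.
The prop prevents deflection at E: R_E = δ_0/δ_{EE} = 4964/41.67 = 119.1 kN.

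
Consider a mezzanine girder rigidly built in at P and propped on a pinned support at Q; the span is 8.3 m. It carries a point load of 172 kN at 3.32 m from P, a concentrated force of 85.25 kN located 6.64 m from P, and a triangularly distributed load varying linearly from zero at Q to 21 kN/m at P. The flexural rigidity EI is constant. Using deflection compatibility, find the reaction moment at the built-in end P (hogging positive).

M_P = 438.5 kN·m

Choose R_Q as the redundant. The primary structure is the cantilever fixed at P.
Deflection at Q on the released cantilever, summing each load's contribution:
  point load 172 at a = 3.32: Pa²(3L − a)/(6EI) = 6819/EI
  point load 85.25 at a = 6.64: Pa²(3L − a)/(6EI) = 11439/EI
  triangular load, peak 21 at the fixed end: w₀L⁴/(30EI) = 3322/EI
  δ_0 = 21580/EI
Tip deflection under a unit load at Q: L³/(3EI) = 190.6/EI.
The prop prevents deflection at Q: R_Q = δ_0/δ_{QQ} = 21580/190.6 = 113.2 kN.
Moment equilibrium about P: M_P = Σ(load moments about P) − R_Q·L = 1378 − 113.2×8.3 = 438.5 kN·m.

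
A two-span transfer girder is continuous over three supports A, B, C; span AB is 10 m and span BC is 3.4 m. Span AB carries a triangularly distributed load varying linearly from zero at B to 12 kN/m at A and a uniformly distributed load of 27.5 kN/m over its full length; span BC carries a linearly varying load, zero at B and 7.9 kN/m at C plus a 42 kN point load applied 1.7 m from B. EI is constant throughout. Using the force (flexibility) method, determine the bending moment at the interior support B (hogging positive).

Take M_B as the redundant. Released structure: two simple spans AB and BC with a hinge at B.
Discontinuity in slope at B on the released structure — sum the simple-span end rotations:
  span AB: triangular load, peak 12: 7w₀L³/(360EI) = 233.3/EI
  span AB: UDL 27.5: wL³/(24EI) = 1146/EI
  span BC: triangular load, peak 7.9: 7w₀L³/(360EI) = 6.038/EI
  span BC: point load 42 at a = 1.7: Pab(L + b)/(6LEI) = 30.34/EI
  relative rotation θ_0 = (1379 + 36.38)/EI = 1416/EI
A unit hogging moment at B produces rotation L₁/(3EI) + L₂/(3EI) = 4.467/EI.
Compatibility: M_B·(L₁+L₂)/(3EI) = θ_0, giving M_B = 316.9 kN·m (hogging).

M_B = 316.9 kN·m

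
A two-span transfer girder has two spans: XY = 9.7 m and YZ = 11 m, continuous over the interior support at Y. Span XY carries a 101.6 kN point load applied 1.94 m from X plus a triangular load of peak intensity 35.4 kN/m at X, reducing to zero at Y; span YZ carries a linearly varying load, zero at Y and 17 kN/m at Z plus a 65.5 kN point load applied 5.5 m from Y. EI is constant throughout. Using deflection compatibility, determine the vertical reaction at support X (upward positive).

Release continuity at Y by inserting a hinge; the redundant is the internal moment M_Y. The primary structure is two simply-supported spans XY and YZ.
End slopes at the hinge Y, treating each span as simply supported:
  span XY: point load 101.6 at a = 1.94: Pab(L + a)/(6LEI) = 305.9/EI
  span XY: triangular load, peak 35.4: 7w₀L³/(360EI) = 628.2/EI
  span YZ: triangular load, peak 17: 7w₀L³/(360EI) = 440/EI
  span YZ: point load 65.5 at a = 5.5: Pab(L + b)/(6LEI) = 495.3/EI
  relative rotation θ_0 = (934.1 + 935.3)/EI = 1869/EI
A unit hogging moment at Y produces rotation L₁/(3EI) + L₂/(3EI) = 6.9/EI.
Slope continuity at Y: θ_0 = M_Y·6.9/EI, so M_Y = 1869/6.9 = 270.9 kN·m (hogging).
Span XY, ΣM about X with M_Y applied at Y: R_Y^{XY}·9.7 = 752.2 + 270.9, so R_Y^{XY} = 105.5 kN and R_X = 273.3 − 105.5 = 167.8 kN.

R_X = 167.8 kN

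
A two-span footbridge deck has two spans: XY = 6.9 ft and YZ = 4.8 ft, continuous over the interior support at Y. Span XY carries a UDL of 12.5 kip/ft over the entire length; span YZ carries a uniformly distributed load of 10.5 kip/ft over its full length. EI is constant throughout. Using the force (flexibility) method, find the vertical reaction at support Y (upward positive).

R_Y = 88.21 kip

Take M_Y as the redundant. Released structure: two simple spans XY and YZ with a hinge at Y.
End slopes at the hinge Y, treating each span as simply supported:
  span XY: UDL 12.5: wL³/(24EI) = 171.1/EI
  span YZ: UDL 10.5: wL³/(24EI) = 48.38/EI
  relative rotation θ_0 = (171.1 + 48.38)/EI = 219.5/EI
A unit hogging moment at Y produces rotation L₁/(3EI) + L₂/(3EI) = 3.9/EI.
Slope continuity at Y: θ_0 = M_Y·3.9/EI, so M_Y = 219.5/3.9 = 56.28 kip·ft (hogging).
Span XY, ΣM about X with M_Y applied at Y: R_Y^{XY}·6.9 = 297.6 + 56.28, so R_Y^{XY} = 51.28 kip and R_X = 86.25 − 51.28 = 34.97 kip.
Span YZ, ΣM about Z: R_Y^{YZ}·4.8 = 121 + 56.28, so R_Y^{YZ} = 36.92 kip and R_Z = 50.4 − 36.92 = 13.48 kip.
R_Y = 51.28 + 36.92 = 88.21 kip.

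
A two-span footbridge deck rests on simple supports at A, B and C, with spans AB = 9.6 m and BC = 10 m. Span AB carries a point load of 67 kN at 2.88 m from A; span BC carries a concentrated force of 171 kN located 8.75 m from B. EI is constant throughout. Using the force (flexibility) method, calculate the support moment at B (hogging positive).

Take M_B as the redundant. Released structure: two simple spans AB and BC with a hinge at B.
Rotations at B on the released spans (each span's end-slope, ×1/EI):
  span AB: point load 67 at a = 2.88: Pab(L + a)/(6LEI) = 280.9/EI
  span BC: point load 171 at a = 8.75: Pab(L + b)/(6LEI) = 350.7/EI
  relative rotation θ_0 = (280.9 + 350.7)/EI = 631.6/EI
A unit hogging moment at B produces rotation L₁/(3EI) + L₂/(3EI) = 6.533/EI.
Compatibility: M_B·(L₁+L₂)/(3EI) = θ_0, giving M_B = 96.68 kN·m (hogging).

M_B = 96.68 kN·m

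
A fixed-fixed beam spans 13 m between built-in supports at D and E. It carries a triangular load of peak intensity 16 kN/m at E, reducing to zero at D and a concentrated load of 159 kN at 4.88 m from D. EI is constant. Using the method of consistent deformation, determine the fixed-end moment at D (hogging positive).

M_D = 392.9 kN·m

Take the two fixed-end moments M_D, M_E as redundants; the released structure is the simple span DE.
Simple-span end rotations at D and E under the given loads:
  at D: triangular load, peak 16: 7w₀L³/(360EI) = 683.5/EI
  at E: triangular load, peak 16: w₀L³/(45EI) = 781.2/EI
  at D: point load 159 at a = 4.88: Pab(L + b)/(6LEI) = 1706/EI
  at E: point load 159 at a = 4.88: Pab(L + a)/(6LEI) = 1444/EI
  θ_D0 = 2389/EI,  θ_E0 = 2225/EI
Flexibility coefficients: a unit moment at one end gives L/(3EI) there and L/(6EI) at the far end, so f₁₁ = f₂₂ = 4.333/EI and f₁₂ = f₂₁ = 2.167/EI.
Compatibility — zero rotation at each built-in end:
  4.333 M_D + 2.167 M_E = 2389
  2.167 M_D + 4.333 M_E = 2225
Solving the pair gives M_D = 392.9 kN·m and M_E = 317.1 kN·m (hogging).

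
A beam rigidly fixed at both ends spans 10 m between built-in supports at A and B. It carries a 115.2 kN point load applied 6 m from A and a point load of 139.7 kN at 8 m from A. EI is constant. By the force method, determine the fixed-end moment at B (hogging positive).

M_B = 344.7 kN·m

Release both end moments; the primary structure is a simply-supported span AB with redundants M_A and M_B.
On the primary (simply-supported) span, the end slopes from the loading are:
  at A: point load 115.2 at a = 6: Pab(L + b)/(6LEI) = 645.1/EI
  at B: point load 115.2 at a = 6: Pab(L + a)/(6LEI) = 737.3/EI
  at A: point load 139.7 at a = 8: Pab(L + b)/(6LEI) = 447/EI
  at B: point load 139.7 at a = 8: Pab(L + a)/(6LEI) = 670.6/EI
  θ_A0 = 1092/EI,  θ_B0 = 1408/EI
Flexibility coefficients: a unit moment at one end gives L/(3EI) there and L/(6EI) at the far end, so f₁₁ = f₂₂ = 3.333/EI and f₁₂ = f₂₁ = 1.667/EI.
Compatibility — zero rotation at each built-in end:
  3.333 M_A + 1.667 M_B = 1092
  1.667 M_A + 3.333 M_B = 1408
Solving the pair gives M_A = 155.3 kN·m and M_B = 344.7 kN·m (hogging).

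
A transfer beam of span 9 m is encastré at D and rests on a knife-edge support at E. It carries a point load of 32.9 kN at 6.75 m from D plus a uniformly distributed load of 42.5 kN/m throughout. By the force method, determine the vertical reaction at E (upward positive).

R_E = 164.3 kN

Remove the prop at E; the released (primary) structure is a cantilever built in at D.
Free-end deflection of the primary structure under the applied loading (downward +):
  point load 32.9 at a = 6.75: Pa²(3L − a)/(6EI) = 5059/EI
  UDL 42.5: wL⁴/(8EI) = 34855/EI
  δ_0 = 39914/EI
Flexibility coefficient — unit upward force at E: δ_{EE} = L³/(3EI) = 243/EI.
The prop prevents deflection at E: R_E = δ_0/δ_{EE} = 39914/243 = 164.3 kN.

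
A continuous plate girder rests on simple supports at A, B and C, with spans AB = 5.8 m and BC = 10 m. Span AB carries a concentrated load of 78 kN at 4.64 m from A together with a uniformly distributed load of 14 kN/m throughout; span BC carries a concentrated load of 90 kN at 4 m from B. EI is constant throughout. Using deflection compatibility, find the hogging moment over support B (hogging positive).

M_B = 154.9 kN·m

Take M_B as the redundant. Released structure: two simple spans AB and BC with a hinge at B.
Rotations at B on the released spans (each span's end-slope, ×1/EI):
  span AB: point load 78 at a = 4.64: Pab(L + a)/(6LEI) = 125.9/EI
  span AB: UDL 14: wL³/(24EI) = 113.8/EI
  span BC: point load 90 at a = 4: Pab(L + b)/(6LEI) = 576/EI
  relative rotation θ_0 = (239.8 + 576)/EI = 815.8/EI
A unit hogging moment at B produces rotation L₁/(3EI) + L₂/(3EI) = 5.267/EI.
Compatibility: M_B·(L₁+L₂)/(3EI) = θ_0, giving M_B = 154.9 kN·m (hogging).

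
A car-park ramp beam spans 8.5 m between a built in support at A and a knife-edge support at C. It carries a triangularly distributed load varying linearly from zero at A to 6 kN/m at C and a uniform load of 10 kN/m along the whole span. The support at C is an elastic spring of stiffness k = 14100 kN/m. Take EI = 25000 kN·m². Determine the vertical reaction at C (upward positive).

R_C = 45.51 kN

Release the roller at C. Primary structure: cantilever fixed at A.
Deflection at C on the released cantilever, summing each load's contribution:
  triangular load, peak 6 at the free end: 11w₀L⁴/(120EI) = 2871/EI
  UDL 10: wL⁴/(8EI) = 6525/EI
  δ_0 = 9396/EI
Flexibility coefficient — unit upward force at C: δ_{CC} = L³/(3EI) = 204.7/EI.
With EI = 25000 kN·m²: δ_0 = 0.37584 m and δ_{CC} = 0.008188 m/kN.
Compatibility — the spring shortens by R_C/k under the reaction it provides: δ_0 − R_C·δ_{CC} = R_C/k. With 1/k = 0.000071 m/kN, R_C = δ_0 / (δ_{CC} + 1/k) = 0.37584 / (0.008188 + 0.000071) = 45.51 kN.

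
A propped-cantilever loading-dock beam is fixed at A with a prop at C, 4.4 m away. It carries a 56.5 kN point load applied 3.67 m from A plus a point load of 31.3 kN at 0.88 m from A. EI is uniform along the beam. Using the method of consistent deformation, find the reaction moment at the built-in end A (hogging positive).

M_A = 39.89 kN·m

Remove the prop at C; the released (primary) structure is a cantilever built in at A.
Primary-structure tip deflection at C by superposition:
  point load 56.5 at a = 3.67: Pa²(3L − a)/(6EI) = 1209/EI
  point load 31.3 at a = 0.88: Pa²(3L − a)/(6EI) = 49.77/EI
  δ_0 = 1258/EI
Flexibility coefficient — unit upward force at C: δ_{CC} = L³/(3EI) = 28.39/EI.
The prop prevents deflection at C: R_C = δ_0/δ_{CC} = 1258/28.39 = 44.32 kN.
Moment equilibrium about A: M_A = Σ(load moments about A) − R_C·L = 234.9 − 44.32×4.4 = 39.89 kN·m.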